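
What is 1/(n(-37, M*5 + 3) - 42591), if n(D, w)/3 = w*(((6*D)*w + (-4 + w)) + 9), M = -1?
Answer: -1/45273 ≈ -2.2088e-5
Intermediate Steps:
n(D, w) = 3*w*(5 + w + 6*D*w) (n(D, w) = 3*(w*(((6*D)*w + (-4 + w)) + 9)) = 3*(w*((6*D*w + (-4 + w)) + 9)) = 3*(w*((-4 + w + 6*D*w) + 9)) = 3*(w*(5 + w + 6*D*w)) = 3*w*(5 + w + 6*D*w))
1/(n(-37, M*5 + 3) - 42591) = 1/(3*(-1*5 + 3)*(5 + (-1*5 + 3) + 6*(-37)*(-1*5 + 3)) - 42591) = 1/(3*(-5 + 3)*(5 + (-5 + 3) + 6*(-37)*(-5 + 3)) - 42591) = 1/(3*(-2)*(5 - 2 + 6*(-37)*(-2)) - 42591) = 1/(3*(-2)*(5 - 2 + 444) - 42591) = 1/(3*(-2)*447 - 42591) = 1/(-2682 - 42591) = 1/(-45273) = -1/45273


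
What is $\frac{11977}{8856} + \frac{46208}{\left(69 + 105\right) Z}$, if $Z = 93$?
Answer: $\frac{33501659}{7961544} \approx 4.2079$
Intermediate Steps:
$\frac{11977}{8856} + \frac{46208}{\left(69 + 105\right) Z} = \frac{11977}{8856} + \frac{46208}{\left(69 + 105\right) 93} = 11977 \cdot \frac{1}{8856} + \frac{46208}{174 \cdot 93} = \frac{11977}{8856} + \frac{46208}{16182} = \frac{11977}{8856} + 46208 \cdot \frac{1}{16182} = \frac{11977}{8856} + \frac{23104}{8091} = \frac{33501659}{7961544}$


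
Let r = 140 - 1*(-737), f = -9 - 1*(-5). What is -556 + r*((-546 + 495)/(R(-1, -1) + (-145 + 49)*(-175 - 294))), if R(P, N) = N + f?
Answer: -25075291/45019 ≈ -556.99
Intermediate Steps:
f = -4 (f = -9 + 5 = -4)
r = 877 (r = 140 + 737 = 877)
R(P, N) = -4 + N (R(P, N) = N - 4 = -4 + N)
-556 + r*((-546 + 495)/(R(-1, -1) + (-145 + 49)*(-175 - 294))) = -556 + 877*((-546 + 495)/((-4 - 1) + (-145 + 49)*(-175 - 294))) = -556 + 877*(-51/(-5 - 96*(-469))) = -556 + 877*(-51/(-5 + 45024)) = -556 + 877*(-51/45019) = -556 - 44727/45019 = -25075291/45019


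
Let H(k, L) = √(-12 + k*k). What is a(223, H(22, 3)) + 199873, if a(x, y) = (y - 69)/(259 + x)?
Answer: 96338717/482 + √118/241 ≈ 1.9987e+5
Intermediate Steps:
H(k, L) = √(-12 + k²)
a(x, y) = (-69 + y)/(259 + x)
a(223, H(22, 3)) + 199873 = (-69 + √(-12 + 22²))/(259 + 223) + 199873 = (-69 + √(-12 + 484))/482 + 199873 = (-69 + √472)/482 + 199873 = (-69 + 2*√118)/482 + 199873 = (-69/482 + √118/241) + 199873 = 96338717/482 + √118/241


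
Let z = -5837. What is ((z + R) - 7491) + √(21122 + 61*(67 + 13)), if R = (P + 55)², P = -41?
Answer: -13132 + √26002 ≈ -12971.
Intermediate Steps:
R = 196 (R = (-41 + 55)² = 14² = 196)
((z + R) - 7491) + √(21122 + 61*(67 + 13)) = ((-5837 + 196) - 7491) + √(21122 + 61*(67 + 13)) = (-5641 - 7491) + √(21122 + 61*80) = -13132 + √(21122 + 4880) = -13132 + √26002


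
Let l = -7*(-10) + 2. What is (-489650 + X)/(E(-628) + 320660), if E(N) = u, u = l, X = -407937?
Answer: -897587/320732 ≈ -2.7986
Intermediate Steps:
l = 72 (l = 70 + 2 = 72)
u = 72
E(N) = 72
(-489650 + X)/(E(-628) + 320660) = (-489650 - 407937)/(72 + 320660) = -897587/320732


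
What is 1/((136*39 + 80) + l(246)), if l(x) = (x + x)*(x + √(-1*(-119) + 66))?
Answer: 7901/996013951 - 123*√185/3984055804 ≈ 7.5127e-6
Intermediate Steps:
l(x) = 2*x*(x + √185) (l(x) = (2*x)*(x + √(119 + 66)) = (2*x)*(x + √185) = 2*x*(x + √185))
1/((136*39 + 80) + l(246)) = 1/((136*39 + 80) + 2*246*(246 + √185)) = 1/((5304 + 80) + (121032 + 492*√185)) = 1/(5384 + (121032 + 492*√185)) = 1/(126416 + 492*√185)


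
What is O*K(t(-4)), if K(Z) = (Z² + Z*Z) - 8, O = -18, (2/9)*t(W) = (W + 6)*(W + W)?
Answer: -186480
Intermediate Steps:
t(W) = 9*W*(6 + W) (t(W) = 9*((W + 6)*(W + W))/2 = 9*((6 + W)*(2*W))/2 = 9*(2*W*(6 + W))/2 = 9*W*(6 + W))
K(Z) = -8 + 2*Z² (K(Z) = (Z² + Z²) - 8 = 2*Z² - 8 = -8 + 2*Z²)
O*K(t(-4)) = -18*(-8 + 2*(9*(-4)*(6 - 4))²) = -18*(-8 + 2*(9*(-4)*2)²) = -18*(-8 + 2*(-72)²) = -18*(-8 + 2*5184) = -18*(-8 + 10368) = -18*10360 = -186480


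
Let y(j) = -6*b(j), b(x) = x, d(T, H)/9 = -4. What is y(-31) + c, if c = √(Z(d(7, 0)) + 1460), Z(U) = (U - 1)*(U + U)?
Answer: 186 + 2*√1031 ≈ 250.22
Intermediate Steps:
d(T, H) = -36 (d(T, H) = 9*(-4) = -36)
Z(U) = 2*U*(-1 + U) (Z(U) = (-1 + U)*(2*U) = 2*U*(-1 + U))
y(j) = -6*j
c = 2*√1031 (c = √(2*(-36)*(-1 - 36) + 1460) = √(2*(-36)*(-37) + 1460) = √(2664 + 1460) = √4124 = 2*√1031 ≈ 64.218)
y(-31) + c = -6*(-31) + 2*√1031 = 186 + 2*√1031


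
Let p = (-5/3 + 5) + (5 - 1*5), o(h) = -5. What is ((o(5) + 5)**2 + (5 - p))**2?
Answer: 25/9 ≈ 2.7778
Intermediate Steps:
p = 10/3 (p = (-5*1/3 + 5) + (5 - 5) = (-5/3 + 5) + 0 = 10/3 + 0 = 10/3 ≈ 3.3333)
((o(5) + 5)**2 + (5 - p))**2 = ((-5 + 5)**2 + (5 - 1*10/3))**2 = (0**2 + (5 - 10/3))**2 = (0 + 5/3)**2 = (5/3)**2 = 25/9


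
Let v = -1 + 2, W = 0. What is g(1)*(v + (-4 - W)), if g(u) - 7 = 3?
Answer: -30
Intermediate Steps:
v = 1
g(u) = 10 (g(u) = 7 + 3 = 10)
g(1)*(v + (-4 - W)) = 10*(1 + (-4 - 1*0)) = 10*(1 + (-4 + 0)) = 10*(1 - 4) = 10*(-3) = -30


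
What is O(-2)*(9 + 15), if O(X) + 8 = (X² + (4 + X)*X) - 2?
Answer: -240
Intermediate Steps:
O(X) = -10 + X² + X*(4 + X) (O(X) = -8 + ((X² + (4 + X)*X) - 2) = -8 + ((X² + X*(4 + X)) - 2) = -8 + (-2 + X² + X*(4 + X)) = -10 + X² + X*(4 + X))
O(-2)*(9 + 15) = (-10 + 2*(-2)² + 4*(-2))*(9 + 15) = (-10 + 2*4 - 8)*24 = (-10 + 8 - 8)*24 = -10*24 = -240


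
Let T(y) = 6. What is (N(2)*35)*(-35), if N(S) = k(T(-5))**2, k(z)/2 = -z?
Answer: -176400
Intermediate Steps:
k(z) = -2*z (k(z) = 2*(-z) = -2*z)
N(S) = 144 (N(S) = (-2*6)**2 = (-12)**2 = 144)
(N(2)*35)*(-35) = (144*35)*(-35) = 5040*(-35) = -176400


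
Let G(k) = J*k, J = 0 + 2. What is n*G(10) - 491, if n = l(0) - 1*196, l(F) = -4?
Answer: -4491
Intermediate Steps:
J = 2
n = -200 (n = -4 - 1*196 = -4 - 196 = -200)
G(k) = 2*k
n*G(10) - 491 = -400*10 - 491 = -200*20 - 491 = -4000 - 491 = -4491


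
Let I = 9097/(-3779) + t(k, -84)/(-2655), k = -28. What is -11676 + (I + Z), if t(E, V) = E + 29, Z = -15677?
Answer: -274463506799/10033245 ≈ -27355.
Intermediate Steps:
t(E, V) = 29 + E
I = -24156314/10033245 (I = 9097/(-3779) + (29 - 28)/(-2655) = 9097*(-1/3779) + 1*(-1/2655) = -9097/3779 - 1/2655 = -24156314/10033245 ≈ -2.4076)
-11676 + (I + Z) = -11676 + (-24156314/10033245 - 15677) = -11676 - 157315338179/10033245 = -274463506799/10033245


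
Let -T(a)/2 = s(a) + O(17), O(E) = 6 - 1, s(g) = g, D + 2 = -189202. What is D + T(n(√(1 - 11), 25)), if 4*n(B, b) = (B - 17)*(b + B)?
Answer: -377993/2 - 4*I*√10 ≈ -1.89e+5 - 12.649*I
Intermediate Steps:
D = -189204 (D = -2 - 189202 = -189204)
O(E) = 5
n(B, b) = (-17 + B)*(B + b)/4 (n(B, b) = ((B - 17)*(b + B))/4 = ((-17 + B)*(B + b))/4 = (-17 + B)*(B + b)/4)
T(a) = -10 - 2*a (T(a) = -2*(a + 5) = -2*(5 + a) = -10 - 2*a)
D + T(n(√(1 - 11), 25)) = -189204 + (-10 - 2*(-17*√(1 - 11)/4 - 17/4*25 + (√(1 - 11))²/4 + (¼)*√(1 - 11)*25)) = -189204 + (-10 - 2*(-17*I*√10/4 - 425/4 + (√(-10))²/4 + (¼)*√(-10)*25)) = -189204 + (-10 - 2*(-17*I*√10/4 - 425/4 + (I*√10)²/4 + (¼)*(I*√10)*25)) = -189204 + (-10 - 2*(-17*I*√10/4 - 425/4 + (¼)*(-10) + 25*I*√10/4)) = -189204 + (-10 - 2*(-17*I*√10/4 - 425/4 - 5/2 + 25*I*√10/4)) = -189204 + (-10 - 2*(-435/4 + 2*I*√10)) = -189204 + (-10 + (435/2 - 4*I*√10)) = -189204 + (415/2 - 4*I*√10) = -377993/2 - 4*I*√10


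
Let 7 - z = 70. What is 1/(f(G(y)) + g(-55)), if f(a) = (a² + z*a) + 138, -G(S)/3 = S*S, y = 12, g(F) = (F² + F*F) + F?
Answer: 1/219973 ≈ 4.5460e-6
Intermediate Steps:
z = -63 (z = 7 - 1*70 = 7 - 70 = -63)
g(F) = F + 2*F² (g(F) = (F² + F²) + F = 2*F² + F = F + 2*F²)
G(S) = -3*S² (G(S) = -3*S*S = -3*S²)
f(a) = 138 + a² - 63*a (f(a) = (a² - 63*a) + 138 = 138 + a² - 63*a)
1/(f(G(y)) + g(-55)) = 1/((138 + (-3*12²)² - (-189)*12²) - 55*(1 + 2*(-55))) = 1/((138 + (-3*144)² - (-189)*144) - 55*(1 - 110)) = 1/((138 + (-432)² - 63*(-432)) - 55*(-109)) = 1/((138 + 186624 + 27216) + 5995) = 1/(213978 + 5995) = 1/219973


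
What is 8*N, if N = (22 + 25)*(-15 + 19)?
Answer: 1504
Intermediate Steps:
N = 188 (N = 47*4 = 188)
8*N = 8*188 = 1504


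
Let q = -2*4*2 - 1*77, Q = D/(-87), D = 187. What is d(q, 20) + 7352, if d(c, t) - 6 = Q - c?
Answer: 648050/87 ≈ 7448.9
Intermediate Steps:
Q = -187/87 (Q = 187/(-87) = 187*(-1/87) = -187/87 ≈ -2.1494)
q = -93 (q = -8*2 - 77 = -16 - 77 = -93)
d(c, t) = 335/87 - c (d(c, t) = 6 + (-187/87 - c) = 335/87 - c)
d(q, 20) + 7352 = (335/87 - 1*(-93)) + 7352 = (335/87 + 93) + 7352 = 8426/87 + 7352 = 648050/87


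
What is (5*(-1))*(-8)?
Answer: 40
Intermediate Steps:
(5*(-1))*(-8) = -5*(-8) = 40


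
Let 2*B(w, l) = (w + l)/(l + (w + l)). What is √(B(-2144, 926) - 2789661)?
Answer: I*√59464369419/146 ≈ 1670.2*I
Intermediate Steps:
B(w, l) = (l + w)/(2*(w + 2*l)) (B(w, l) = ((w + l)/(l + (w + l)))/2 = ((l + w)/(l + (l + w)))/2 = ((l + w)/(w + 2*l))/2 = (l + w)/(2*(w + 2*l)))
√(B(-2144, 926) - 2789661) = √((926 - 2144)/(2*(-2144 + 2*926)) - 2789661) = √((½)*(-1218)/(-2144 + 1852) - 2789661) = √((½)*(-1218)/(-292) - 2789661) = √((½)*(-1/292)*(-1218) - 2789661) = √(609/292 - 2789661) = √(-814580403/292) = I*√59464369419/146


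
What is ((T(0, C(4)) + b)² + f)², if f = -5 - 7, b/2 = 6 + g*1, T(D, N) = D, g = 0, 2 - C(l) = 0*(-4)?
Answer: 17424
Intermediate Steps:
C(l) = 2 (C(l) = 2 - 0*(-4) = 2 - 1*0 = 2 + 0 = 2)
b = 12 (b = 2*(6 + 0*1) = 2*(6 + 0) = 2*6 = 12)
f = -12
((T(0, C(4)) + b)² + f)² = ((0 + 12)² - 12)² = (12² - 12)² = (144 - 12)² = 132² = 17424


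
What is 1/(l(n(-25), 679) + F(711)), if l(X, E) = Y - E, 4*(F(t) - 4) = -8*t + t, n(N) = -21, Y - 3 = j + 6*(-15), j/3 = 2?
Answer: -4/8001 ≈ -0.00049994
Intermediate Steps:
j = 6 (j = 3*2 = 6)
Y = -81 (Y = 3 + (6 + 6*(-15)) = 3 + (6 - 90) = 3 - 84 = -81)
F(t) = 4 - 7*t/4 (F(t) = 4 + (-8*t + t)/4 = 4 + (-7*t)/4 = 4 - 7*t/4)
l(X, E) = -81 - E
1/(l(n(-25), 679) + F(711)) = 1/((-81 - 1*679) + (4 - 7/4*711)) = 1/((-81 - 679) + (4 - 4977/4)) = 1/(-760 - 4961/4) = 1/(-8001/4) = -4/8001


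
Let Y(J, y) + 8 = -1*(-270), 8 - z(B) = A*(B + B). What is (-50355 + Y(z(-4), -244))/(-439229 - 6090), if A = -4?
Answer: 50093/445319 ≈ 0.11249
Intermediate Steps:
z(B) = 8 + 8*B (z(B) = 8 - (-4)*(B + B) = 8 - (-4)*2*B = 8 - (-8)*B = 8 + 8*B)
Y(J, y) = 262 (Y(J, y) = -8 - 1*(-270) = -8 + 270 = 262)
(-50355 + Y(z(-4), -244))/(-439229 - 6090) = (-50355 + 262)/(-439229 - 6090) = -50093/(-445319) = -50093*(-1/445319) = 50093/445319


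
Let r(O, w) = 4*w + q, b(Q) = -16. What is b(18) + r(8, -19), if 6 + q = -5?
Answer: -103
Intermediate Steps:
q = -11 (q = -6 - 5 = -11)
r(O, w) = -11 + 4*w (r(O, w) = 4*w - 11 = -11 + 4*w)
b(18) + r(8, -19) = -16 + (-11 + 4*(-19)) = -16 + (-11 - 76) = -16 - 87 = -103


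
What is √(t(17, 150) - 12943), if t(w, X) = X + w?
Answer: 2*I*√3194 ≈ 113.03*I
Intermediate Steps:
√(t(17, 150) - 12943) = √((150 + 17) - 12943) = √(167 - 12943) = √(-12776) = 2*I*√3194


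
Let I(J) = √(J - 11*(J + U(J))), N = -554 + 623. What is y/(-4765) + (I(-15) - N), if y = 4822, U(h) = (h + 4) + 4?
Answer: -333607/4765 + √227 ≈ -54.945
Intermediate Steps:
U(h) = 8 + h (U(h) = (4 + h) + 4 = 8 + h)
N = 69
I(J) = √(-88 - 21*J) (I(J) = √(J - 11*(J + (8 + J))) = √(J - 11*(8 + 2*J)) = √(J + (-88 - 22*J)) = √(-88 - 21*J))
y/(-4765) + (I(-15) - N) = 4822/(-4765) + (√(-88 - 21*(-15)) - 1*69) = 4822*(-1/4765) + (√(-88 + 315) - 69) = -4822/4765 + (√227 - 69) = -4822/4765 + (-69 + √227) = -333607/4765 + √227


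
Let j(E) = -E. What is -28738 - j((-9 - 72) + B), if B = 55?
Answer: -28764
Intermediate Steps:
-28738 - j((-9 - 72) + B) = -28738 - (-1)*((-9 - 72) + 55) = -28738 - (-1)*(-81 + 55) = -28738 - (-1)*(-26) = -28738 - 1*26 = -28738 - 26 = -28764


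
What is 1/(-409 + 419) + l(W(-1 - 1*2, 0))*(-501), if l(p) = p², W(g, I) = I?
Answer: ⅒ ≈ 0.10000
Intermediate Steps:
1/(-409 + 419) + l(W(-1 - 1*2, 0))*(-501) = 1/(-409 + 419) + 0²*(-501) = 1/10 + 0*(-501) = ⅒ + 0 = ⅒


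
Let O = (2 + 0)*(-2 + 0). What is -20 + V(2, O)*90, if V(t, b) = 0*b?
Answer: -20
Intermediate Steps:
O = -4 (O = 2*(-2) = -4)
V(t, b) = 0
-20 + V(2, O)*90 = -20 + 0*90 = -20 + 0 = -20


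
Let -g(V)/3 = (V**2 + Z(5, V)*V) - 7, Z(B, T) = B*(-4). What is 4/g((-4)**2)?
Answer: 4/213 ≈ 0.018779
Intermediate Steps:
Z(B, T) = -4*B
g(V) = 21 - 3*V**2 + 60*V (g(V) = -3*((V**2 + (-4*5)*V) - 7) = -3*((V**2 - 20*V) - 7) = -3*(-7 + V**2 - 20*V) = 21 - 3*V**2 + 60*V)
4/g((-4)**2) = 4/(21 - 3*((-4)**2)**2 + 60*(-4)**2) = 4/(21 - 3*16**2 + 60*16) = 4/(21 - 3*256 + 960) = 4/(21 - 768 + 960) = 4/213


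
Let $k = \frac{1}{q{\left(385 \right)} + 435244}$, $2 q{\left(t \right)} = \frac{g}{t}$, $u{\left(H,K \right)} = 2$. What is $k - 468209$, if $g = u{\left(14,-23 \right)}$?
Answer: $- \frac{78457286296284}{167568941} \approx -4.6821 \cdot 10^{5}$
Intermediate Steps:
$g = 2$
$q{\left(t \right)} = \frac{1}{t}$ ($q{\left(t \right)} = \frac{2 \frac{1}{t}}{2} = \frac{1}{t}$)
$k = \frac{385}{167568941}$ ($k = \frac{1}{\frac{1}{385} + 435244} = \frac{1}{\frac{167568941}{385}} = \frac{385}{167568941} \approx 2.2976 \cdot 10^{-6}$)
$k - 468209 = \frac{385}{167568941} - 468209 = - \frac{78457286296284}{167568941}$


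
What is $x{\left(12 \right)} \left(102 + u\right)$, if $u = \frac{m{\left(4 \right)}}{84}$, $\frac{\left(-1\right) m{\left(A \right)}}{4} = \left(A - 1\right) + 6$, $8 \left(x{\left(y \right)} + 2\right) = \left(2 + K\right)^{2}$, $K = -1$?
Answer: $- \frac{10665}{56} \approx -190.45$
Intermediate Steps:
$x{\left(y \right)} = - \frac{15}{8}$ ($x{\left(y \right)} = -2 + \frac{\left(2 - 1\right)^{2}}{8} = -2 + \frac{1^{2}}{8} = -2 + \frac{1}{8} \cdot 1 = -2 + \frac{1}{8} = - \frac{15}{8}$)
$m{\left(A \right)} = -20 - 4 A$ ($m{\left(A \right)} = - 4 \left(\left(A - 1\right) + 6\right) = - 4 \left(\left(-1 + A\right) + 6\right) = - 4 \left(5 + A\right) = -20 - 4 A$)
$u = - \frac{3}{7}$ ($u = \frac{-20 - 16}{84} = \left(-20 - 16\right) \frac{1}{84} = \left(-36\right) \frac{1}{84} = - \frac{3}{7} \approx -0.42857$)
$x{\left(12 \right)} \left(102 + u\right) = - \frac{15 \left(102 - \frac{3}{7}\right)}{8} = \left(- \frac{15}{8}\right) \frac{711}{7} = - \frac{10665}{56}$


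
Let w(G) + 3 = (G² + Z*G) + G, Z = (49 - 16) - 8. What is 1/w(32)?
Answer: 1/1853 ≈ 0.00053967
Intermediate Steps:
Z = 25 (Z = 33 - 8 = 25)
w(G) = -3 + G² + 26*G (w(G) = -3 + ((G² + 25*G) + G) = -3 + (G² + 26*G) = -3 + G² + 26*G)
1/w(32) = 1/(-3 + 32² + 26*32) = 1/(-3 + 1024 + 832) = 1/1853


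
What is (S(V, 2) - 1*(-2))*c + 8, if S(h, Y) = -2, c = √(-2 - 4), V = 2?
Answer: 8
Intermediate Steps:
c = I*√6 (c = √(-6) = I*√6 ≈ 2.4495*I)
(S(V, 2) - 1*(-2))*c + 8 = (-2 - 1*(-2))*(I*√6) + 8 = (-2 + 2)*(I*√6) + 8 = 0*(I*√6) + 8 = 0 + 8 = 8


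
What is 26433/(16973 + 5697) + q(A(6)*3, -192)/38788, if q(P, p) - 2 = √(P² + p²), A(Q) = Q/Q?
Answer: 128166068/109915495 + 3*√4097/38788 ≈ 1.1710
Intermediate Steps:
A(Q) = 1
q(P, p) = 2 + √(P² + p²)
26433/(16973 + 5697) + q(A(6)*3, -192)/38788 = 26433/(16973 + 5697) + (2 + √((1*3)² + (-192)²))/38788 = 26433/22670 + (2 + √(3² + 36864))*(1/38788) = 26433*(1/22670) + (2 + √(9 + 36864))*(1/38788) = 26433/22670 + (2 + √36873)*(1/38788) = 26433/22670 + (2 + 3*√4097)*(1/38788) = 26433/22670 + (1/19394 + 3*√4097/38788) = 128166068/109915495 + 3*√4097/38788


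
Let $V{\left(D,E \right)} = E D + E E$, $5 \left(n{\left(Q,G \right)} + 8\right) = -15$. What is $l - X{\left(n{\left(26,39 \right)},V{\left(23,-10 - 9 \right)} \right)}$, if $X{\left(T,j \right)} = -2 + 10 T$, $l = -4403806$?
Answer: $-4403694$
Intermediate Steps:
$n{\left(Q,G \right)} = -11$ ($n{\left(Q,G \right)} = -8 + \frac{1}{5} \left(-15\right) = -8 - 3 = -11$)
$V{\left(D,E \right)} = E^{2} + D E$ ($V{\left(D,E \right)} = D E + E^{2} = E^{2} + D E$)
$l - X{\left(n{\left(26,39 \right)},V{\left(23,-10 - 9 \right)} \right)} = -4403806 - \left(-2 + 10 \left(-11\right)\right) = -4403806 - \left(-2 - 110\right) = -4403806 - -112 = -4403806 + 112 = -4403694$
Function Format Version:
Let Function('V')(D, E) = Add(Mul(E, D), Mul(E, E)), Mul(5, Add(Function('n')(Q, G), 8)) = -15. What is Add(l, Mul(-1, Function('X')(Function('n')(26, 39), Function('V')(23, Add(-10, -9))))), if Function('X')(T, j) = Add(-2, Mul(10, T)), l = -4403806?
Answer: -4403694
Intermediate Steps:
Function('n')(Q, G) = -11 (Function('n')(Q, G) = Add(-8, Mul(Rational(1, 5), -15)) = Add(-8, -3) = -11)
Function('V')(D, E) = Add(Pow(E, 2), Mul(D, E)) (Function('V')(D, E) = Add(Mul(D, E), Pow(E, 2)) = Add(Pow(E, 2), Mul(D, E)))
Add(l, Mul(-1, Function('X')(Function('n')(26, 39), Function('V')(23, Add(-10, -9))))) = Add(-4403806, Mul(-1, Add(-2, Mul(10, -11)))) = Add(-4403806, Mul(-1, Add(-2, -110))) = Add(-4403806, Mul(-1, -112)) = Add(-4403806, 112) = -4403694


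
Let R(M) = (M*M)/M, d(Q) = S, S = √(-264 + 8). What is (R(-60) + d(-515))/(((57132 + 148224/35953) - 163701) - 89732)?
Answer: 2157180/7057461629 - 575248*I/7057461629 ≈ 0.00030566 - 8.1509e-5*I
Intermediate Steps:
S = 16*I (S = √(-256) = 16*I ≈ 16.0*I)
d(Q) = 16*I
R(M) = M (R(M) = M²/M = M)
(R(-60) + d(-515))/(((57132 + 148224/35953) - 163701) - 89732) = (-60 + 16*I)/(((57132 + 148224/35953) - 163701) - 89732) = (-60 + 16*I)/((2054215020/35953 - 163701) - 89732) = (-60 + 16*I)/(-3831327033/35953 - 89732) = (-60 + 16*I)/(-7057461629/35953) = (-60 + 16*I)*(-35953/7057461629) = 2157180/7057461629 - 575248*I/7057461629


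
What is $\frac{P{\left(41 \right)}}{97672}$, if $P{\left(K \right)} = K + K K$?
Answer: $\frac{861}{48836} \approx 0.01763$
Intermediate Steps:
$P{\left(K \right)} = K + K^{2}$
$\frac{P{\left(41 \right)}}{97672} = \frac{41 \left(1 + 41\right)}{97672} = 41 \cdot 42 \cdot \frac{1}{97672} = 1722 \cdot \frac{1}{97672} = \frac{861}{48836}$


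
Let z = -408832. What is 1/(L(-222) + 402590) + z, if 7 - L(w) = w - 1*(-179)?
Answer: -164612116479/402640 ≈ -4.0883e+5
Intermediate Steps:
L(w) = -172 - w (L(w) = 7 - (w - 1*(-179)) = 7 - (w + 179) = 7 - (179 + w) = 7 + (-179 - w) = -172 - w)
1/(L(-222) + 402590) + z = 1/((-172 - 1*(-222)) + 402590) - 408832 = 1/((-172 + 222) + 402590) - 408832 = 1/(50 + 402590) - 408832 = 1/402640 - 408832 = -164612116479/402640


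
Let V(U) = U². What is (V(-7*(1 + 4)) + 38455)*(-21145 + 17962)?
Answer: -126301440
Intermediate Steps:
(V(-7*(1 + 4)) + 38455)*(-21145 + 17962) = ((-7*(1 + 4))² + 38455)*(-21145 + 17962) = ((-7*5)² + 38455)*(-3183) = ((-35)² + 38455)*(-3183) = (1225 + 38455)*(-3183) = 39680*(-3183) = -126301440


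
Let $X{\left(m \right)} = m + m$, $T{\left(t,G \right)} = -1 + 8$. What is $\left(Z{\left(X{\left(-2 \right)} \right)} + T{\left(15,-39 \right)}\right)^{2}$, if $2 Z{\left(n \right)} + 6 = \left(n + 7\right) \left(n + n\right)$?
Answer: $64$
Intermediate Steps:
$T{\left(t,G \right)} = 7$
$X{\left(m \right)} = 2 m$
$Z{\left(n \right)} = -3 + n \left(7 + n\right)$ ($Z{\left(n \right)} = -3 + \frac{\left(n + 7\right) \left(n + n\right)}{2} = -3 + \frac{\left(7 + n\right) 2 n}{2} = -3 + \frac{2 n \left(7 + n\right)}{2} = -3 + n \left(7 + n\right)$)
$\left(Z{\left(X{\left(-2 \right)} \right)} + T{\left(15,-39 \right)}\right)^{2} = \left(\left(-3 + \left(2 \left(-2\right)\right)^{2} + 7 \cdot 2 \left(-2\right)\right) + 7\right)^{2} = \left(\left(-3 + \left(-4\right)^{2} + 7 \left(-4\right)\right) + 7\right)^{2} = \left(\left(-3 + 16 - 28\right) + 7\right)^{2} = \left(-15 + 7\right)^{2} = \left(-8\right)^{2} = 64$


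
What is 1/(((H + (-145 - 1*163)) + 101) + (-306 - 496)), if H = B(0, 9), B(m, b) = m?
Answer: -1/1009 ≈ -0.00099108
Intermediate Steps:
H = 0
1/(((H + (-145 - 1*163)) + 101) + (-306 - 496)) = 1/(((0 + (-145 - 1*163)) + 101) + (-306 - 496)) = 1/(((0 + (-145 - 163)) + 101) - 802) = 1/(((0 - 308) + 101) - 802) = 1/((-308 + 101) - 802) = 1/(-207 - 802) = 1/(-1009) = -1/1009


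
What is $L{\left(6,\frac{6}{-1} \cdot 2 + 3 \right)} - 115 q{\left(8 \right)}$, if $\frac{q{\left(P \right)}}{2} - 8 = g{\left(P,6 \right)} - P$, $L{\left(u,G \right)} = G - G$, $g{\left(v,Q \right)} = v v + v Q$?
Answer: $-25760$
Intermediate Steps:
$g{\left(v,Q \right)} = v^{2} + Q v$
$L{\left(u,G \right)} = 0$
$q{\left(P \right)} = 16 - 2 P + 2 P \left(6 + P\right)$ ($q{\left(P \right)} = 16 + 2 \left(P \left(6 + P\right) - P\right) = 16 + 2 \left(- P + P \left(6 + P\right)\right) = 16 + \left(- 2 P + 2 P \left(6 + P\right)\right) = 16 - 2 P + 2 P \left(6 + P\right)$)
$L{\left(6,\frac{6}{-1} \cdot 2 + 3 \right)} - 115 q{\left(8 \right)} = 0 - 115 \left(16 - 16 + 2 \cdot 8 \left(6 + 8\right)\right) = 0 - 115 \left(16 - 16 + 2 \cdot 8 \cdot 14\right) = 0 - 115 \left(16 - 16 + 224\right) = 0 - 25760 = -25760$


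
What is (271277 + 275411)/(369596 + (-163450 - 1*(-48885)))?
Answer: 546688/255031 ≈ 2.1436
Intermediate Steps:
(271277 + 275411)/(369596 + (-163450 - 1*(-48885))) = 546688/(369596 + (-163450 + 48885)) = 546688/(369596 - 114565) = 546688/255031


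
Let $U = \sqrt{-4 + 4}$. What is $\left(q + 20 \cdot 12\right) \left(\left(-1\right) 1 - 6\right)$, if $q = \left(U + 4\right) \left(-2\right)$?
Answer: $-1624$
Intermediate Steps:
$U = 0$ ($U = \sqrt{0} = 0$)
$q = -8$ ($q = \left(0 + 4\right) \left(-2\right) = 4 \left(-2\right) = -8$)
$\left(q + 20 \cdot 12\right) \left(\left(-1\right) 1 - 6\right) = \left(-8 + 20 \cdot 12\right) \left(\left(-1\right) 1 - 6\right) = \left(-8 + 240\right) \left(-1 - 6\right) = 232 \left(-7\right) = -1624$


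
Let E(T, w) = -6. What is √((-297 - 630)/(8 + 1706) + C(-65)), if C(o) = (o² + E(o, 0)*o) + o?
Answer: √13365382922/1714 ≈ 67.450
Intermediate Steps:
C(o) = o² - 5*o (C(o) = (o² - 6*o) + o = o² - 5*o)
√((-297 - 630)/(8 + 1706) + C(-65)) = √((-297 - 630)/(8 + 1706) - 65*(-5 - 65)) = √(-927/1714 - 65*(-70)) = √(-927*1/1714 + 4550) = √(-927/1714 + 4550) = √(7797773/1714) = √13365382922/1714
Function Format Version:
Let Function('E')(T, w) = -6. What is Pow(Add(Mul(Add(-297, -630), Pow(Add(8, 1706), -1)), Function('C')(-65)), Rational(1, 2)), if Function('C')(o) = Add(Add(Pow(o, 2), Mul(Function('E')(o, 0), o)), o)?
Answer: Mul(Rational(1, 1714), Pow(13365382922, Rational(1, 2))) ≈ 67.450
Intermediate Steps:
Function('C')(o) = Add(Pow(o, 2), Mul(-5, o)) (Function('C')(o) = Add(Add(Pow(o, 2), Mul(-6, o)), o) = Add(Pow(o, 2), Mul(-5, o)))
Pow(Add(Mul(Add(-297, -630), Pow(Add(8, 1706), -1)), Function('C')(-65)), Rational(1, 2)) = Pow(Add(Mul(Add(-297, -630), Pow(Add(8, 1706), -1)), Mul(-65, Add(-5, -65))), Rational(1, 2)) = Pow(Add(Mul(-927, Pow(1714, -1)), Mul(-65, -70)), Rational(1, 2)) = Pow(Add(Mul(-927, Rational(1, 1714)), 4550), Rational(1, 2)) = Pow(Add(Rational(-927, 1714), 4550), Rational(1, 2)) = Pow(Rational(7797773, 1714), Rational(1, 2)) = Mul(Rational(1, 1714), Pow(13365382922, Rational(1, 2)))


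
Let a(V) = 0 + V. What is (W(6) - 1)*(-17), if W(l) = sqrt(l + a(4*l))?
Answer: 17 - 17*sqrt(30) ≈ -76.113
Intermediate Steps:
a(V) = V
W(l) = sqrt(5)*sqrt(l) (W(l) = sqrt(l + 4*l) = sqrt(5*l) = sqrt(5)*sqrt(l))
(W(6) - 1)*(-17) = (sqrt(5)*sqrt(6) - 1)*(-17) = (sqrt(30) - 1)*(-17) = (-1 + sqrt(30))*(-17) = 17 - 17*sqrt(30)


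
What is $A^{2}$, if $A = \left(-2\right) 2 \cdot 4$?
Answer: $256$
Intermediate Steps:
$A = -16$ ($A = \left(-4\right) 4 = -16$)
$A^{2} = \left(-16\right)^{2} = 256$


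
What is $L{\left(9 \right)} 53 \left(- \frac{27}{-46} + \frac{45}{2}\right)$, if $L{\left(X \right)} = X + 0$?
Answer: $\frac{253287}{23} \approx 11012.0$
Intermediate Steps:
$L{\left(X \right)} = X$
$L{\left(9 \right)} 53 \left(- \frac{27}{-46} + \frac{45}{2}\right) = 9 \cdot 53 \left(- \frac{27}{-46} + \frac{45}{2}\right) = 477 \left(\left(-27\right) \left(- \frac{1}{46}\right) + 45 \cdot \frac{1}{2}\right) = 477 \left(\frac{27}{46} + \frac{45}{2}\right) = 477 \cdot \frac{531}{23} = \frac{253287}{23}$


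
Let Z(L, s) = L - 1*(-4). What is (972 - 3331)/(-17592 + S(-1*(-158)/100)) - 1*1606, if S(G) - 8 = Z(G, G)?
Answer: -1411429176/878921 ≈ -1605.9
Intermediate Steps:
Z(L, s) = 4 + L (Z(L, s) = L + 4 = 4 + L)
S(G) = 12 + G (S(G) = 8 + (4 + G) = 12 + G)
(972 - 3331)/(-17592 + S(-1*(-158)/100)) - 1*1606 = (972 - 3331)/(-17592 + (12 - 1*(-158)/100)) - 1*1606 = -2359/(-17592 + (12 + 158*(1/100))) - 1606 = -2359/(-17592 + (12 + 79/50)) - 1606 = -2359/(-17592 + 679/50) - 1606 = -2359/(-878921/50) - 1606 = -2359*(-50/878921) - 1606 = 117950/878921 - 1606 = -1411429176/878921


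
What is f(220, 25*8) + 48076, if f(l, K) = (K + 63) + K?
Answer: 48539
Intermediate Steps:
f(l, K) = 63 + 2*K (f(l, K) = (63 + K) + K = 63 + 2*K)
f(220, 25*8) + 48076 = (63 + 2*(25*8)) + 48076 = (63 + 2*200) + 48076 = (63 + 400) + 48076 = 463 + 48076 = 48539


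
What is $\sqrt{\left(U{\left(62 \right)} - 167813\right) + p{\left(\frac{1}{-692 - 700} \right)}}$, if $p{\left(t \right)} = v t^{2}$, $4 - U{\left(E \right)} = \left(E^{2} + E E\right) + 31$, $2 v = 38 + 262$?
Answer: $\frac{i \sqrt{340114286442}}{1392} \approx 418.96 i$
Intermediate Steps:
$v = 150$ ($v = \frac{38 + 262}{2} = \frac{1}{2} \cdot 300 = 150$)
$U{\left(E \right)} = -27 - 2 E^{2}$ ($U{\left(E \right)} = 4 - \left(\left(E^{2} + E E\right) + 31\right) = 4 - \left(\left(E^{2} + E^{2}\right) + 31\right) = 4 - \left(2 E^{2} + 31\right) = 4 - \left(31 + 2 E^{2}\right) = -27 - 2 E^{2}$)
$p{\left(t \right)} = 150 t^{2}$
$\sqrt{\left(U{\left(62 \right)} - 167813\right) + p{\left(\frac{1}{-692 - 700} \right)}} = \sqrt{\left(\left(-27 - 2 \cdot 62^{2}\right) - 167813\right) + 150 \left(\frac{1}{-692 - 700}\right)^{2}} = \sqrt{\left(\left(-27 - 7688\right) - 167813\right) + 150 \left(\frac{1}{-1392}\right)^{2}} = \sqrt{\left(\left(-27 - 7688\right) - 167813\right) + 150 \left(- \frac{1}{1392}\right)^{2}} = \sqrt{\left(-7715 - 167813\right) + 150 \cdot \frac{1}{1937664}} = \sqrt{-175528 + \frac{25}{322944}} = \sqrt{- \frac{56685714407}{322944}} = \frac{i \sqrt{340114286442}}{1392}$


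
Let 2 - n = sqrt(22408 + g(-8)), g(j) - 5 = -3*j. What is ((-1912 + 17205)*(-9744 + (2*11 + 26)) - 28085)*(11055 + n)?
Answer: -1639852756741 + 1334781117*sqrt(277) ≈ -1.6176e+12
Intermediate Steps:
g(j) = 5 - 3*j
n = 2 - 9*sqrt(277) (n = 2 - sqrt(22408 + (5 - 3*(-8))) = 2 - sqrt(22408 + (5 + 24)) = 2 - sqrt(22408 + 29) = 2 - sqrt(22437) = 2 - 9*sqrt(277) ≈ -147.79)
((-1912 + 17205)*(-9744 + (2*11 + 26)) - 28085)*(11055 + n) = ((-1912 + 17205)*(-9744 + (2*11 + 26)) - 28085)*(11055 + (2 - 9*sqrt(277))) = (15293*(-9744 + (22 + 26)) - 28085)*(11057 - 9*sqrt(277)) = (15293*(-9744 + 48) - 28085)*(11057 - 9*sqrt(277)) = (15293*(-9696) - 28085)*(11057 - 9*sqrt(277)) = (-148280928 - 28085)*(11057 - 9*sqrt(277)) = -148309013*(11057 - 9*sqrt(277)) = -1639852756741 + 1334781117*sqrt(277)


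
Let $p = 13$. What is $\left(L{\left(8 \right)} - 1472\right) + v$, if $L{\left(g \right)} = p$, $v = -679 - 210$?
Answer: $-2348$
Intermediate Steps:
$v = -889$ ($v = -679 - 210 = -889$)
$L{\left(g \right)} = 13$
$\left(L{\left(8 \right)} - 1472\right) + v = \left(13 - 1472\right) - 889 = -1459 - 889 = -2348$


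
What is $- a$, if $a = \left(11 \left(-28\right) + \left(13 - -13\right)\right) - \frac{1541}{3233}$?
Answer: $\frac{913247}{3233} \approx 282.48$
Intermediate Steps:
$a = - \frac{913247}{3233}$ ($a = \left(-308 + \left(13 + 13\right)\right) - \frac{1541}{3233} = \left(-308 + 26\right) - \frac{1541}{3233} = -282 - \frac{1541}{3233} = - \frac{913247}{3233} \approx -282.48$)
$- a = \left(-1\right) \left(- \frac{913247}{3233}\right) = \frac{913247}{3233}$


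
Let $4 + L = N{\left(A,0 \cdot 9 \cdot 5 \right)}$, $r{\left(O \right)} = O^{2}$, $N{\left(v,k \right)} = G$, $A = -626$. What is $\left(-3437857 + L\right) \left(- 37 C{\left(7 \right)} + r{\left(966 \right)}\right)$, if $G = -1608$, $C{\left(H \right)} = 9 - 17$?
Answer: $-3210579216988$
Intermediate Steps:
$C{\left(H \right)} = -8$
$N{\left(v,k \right)} = -1608$
$L = -1612$ ($L = -4 - 1608 = -1612$)
$\left(-3437857 + L\right) \left(- 37 C{\left(7 \right)} + r{\left(966 \right)}\right) = \left(-3437857 - 1612\right) \left(\left(-37\right) \left(-8\right) + 966^{2}\right) = - 3439469 \left(296 + 933156\right) = \left(-3439469\right) 933452 = -3210579216988$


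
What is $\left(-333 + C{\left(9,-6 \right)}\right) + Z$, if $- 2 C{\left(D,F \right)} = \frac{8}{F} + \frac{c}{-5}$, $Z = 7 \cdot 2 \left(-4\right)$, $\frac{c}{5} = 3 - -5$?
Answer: $- \frac{1153}{3} \approx -384.33$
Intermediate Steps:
$c = 40$ ($c = 5 \left(3 - -5\right) = 5 \left(3 + 5\right) = 5 \cdot 8 = 40$)
$Z = -56$ ($Z = 14 \left(-4\right) = -56$)
$C{\left(D,F \right)} = 4 - \frac{4}{F}$ ($C{\left(D,F \right)} = - \frac{\frac{8}{F} + \frac{40}{-5}}{2} = - \frac{\frac{8}{F} + 40 \left(- \frac{1}{5}\right)}{2} = - \frac{\frac{8}{F} - 8}{2} = - \frac{-8 + \frac{8}{F}}{2} = 4 - \frac{4}{F}$)
$\left(-333 + C{\left(9,-6 \right)}\right) + Z = \left(-333 + \left(4 - \frac{4}{-6}\right)\right) - 56 = \left(-333 + \left(4 - - \frac{2}{3}\right)\right) - 56 = \left(-333 + \left(4 + \frac{2}{3}\right)\right) - 56 = \left(-333 + \frac{14}{3}\right) - 56 = - \frac{985}{3} - 56 = - \frac{1153}{3}$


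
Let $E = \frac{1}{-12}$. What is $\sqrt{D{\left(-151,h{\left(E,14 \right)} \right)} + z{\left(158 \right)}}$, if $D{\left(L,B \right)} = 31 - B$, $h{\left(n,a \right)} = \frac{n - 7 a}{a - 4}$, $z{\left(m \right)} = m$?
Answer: $\frac{\sqrt{715710}}{60} \approx 14.1$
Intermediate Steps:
$E = - \frac{1}{12} \approx -0.083333$
$h{\left(n,a \right)} = \frac{n - 7 a}{-4 + a}$
$\sqrt{D{\left(-151,h{\left(E,14 \right)} \right)} + z{\left(158 \right)}} = \sqrt{\left(31 - \frac{- \frac{1}{12} - 98}{-4 + 14}\right) + 158} = \sqrt{\left(31 - \frac{- \frac{1}{12} - 98}{10}\right) + 158} = \sqrt{\left(31 - \frac{1}{10} \left(- \frac{1177}{12}\right)\right) + 158} = \sqrt{\left(31 - - \frac{1177}{120}\right) + 158} = \sqrt{\left(31 + \frac{1177}{120}\right) + 158} = \sqrt{\frac{4897}{120} + 158} = \sqrt{\frac{23857}{120}} = \frac{\sqrt{715710}}{60}$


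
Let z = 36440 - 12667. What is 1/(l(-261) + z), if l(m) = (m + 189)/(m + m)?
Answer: 29/689421 ≈ 4.2064e-5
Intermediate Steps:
l(m) = (189 + m)/(2*m) (l(m) = (189 + m)/((2*m)) = (189 + m)*(1/(2*m)) = (189 + m)/(2*m))
z = 23773
1/(l(-261) + z) = 1/((½)*(189 - 261)/(-261) + 23773) = 1/((½)*(-1/261)*(-72) + 23773) = 1/(4/29 + 23773) = 1/(689421/29) = 29/689421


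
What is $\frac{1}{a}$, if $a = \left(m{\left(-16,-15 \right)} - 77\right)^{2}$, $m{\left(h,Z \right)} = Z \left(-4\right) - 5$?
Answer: $\frac{1}{484} \approx 0.0020661$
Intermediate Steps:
$m{\left(h,Z \right)} = -5 - 4 Z$ ($m{\left(h,Z \right)} = - 4 Z - 5 = -5 - 4 Z$)
$a = 484$ ($a = \left(\left(-5 - -60\right) - 77\right)^{2} = \left(\left(-5 + 60\right) - 77\right)^{2} = \left(55 - 77\right)^{2} = \left(-22\right)^{2} = 484$)
$\frac{1}{a} = \frac{1}{484}$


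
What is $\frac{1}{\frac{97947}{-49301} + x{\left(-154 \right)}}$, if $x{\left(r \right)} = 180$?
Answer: $\frac{49301}{8776233} \approx 0.0056176$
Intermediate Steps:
$\frac{1}{\frac{97947}{-49301} + x{\left(-154 \right)}} = \frac{1}{\frac{97947}{-49301} + 180} = \frac{1}{97947 \left(- \frac{1}{49301}\right) + 180} = \frac{1}{- \frac{97947}{49301} + 180} = \frac{1}{\frac{8776233}{49301}} = \frac{49301}{8776233}$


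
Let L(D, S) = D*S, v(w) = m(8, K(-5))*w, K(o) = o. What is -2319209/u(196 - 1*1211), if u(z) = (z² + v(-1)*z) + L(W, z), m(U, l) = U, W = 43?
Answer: -2319209/994700 ≈ -2.3316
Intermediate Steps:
v(w) = 8*w
u(z) = z² + 35*z (u(z) = (z² + (8*(-1))*z) + 43*z = (z² - 8*z) + 43*z = z² + 35*z)
-2319209/u(196 - 1*1211) = -2319209*1/((35 + (196 - 1*1211))*(196 - 1*1211)) = -2319209*1/((35 + (196 - 1211))*(196 - 1211)) = -2319209*(-1/(1015*(35 - 1015))) = -2319209/((-1015*(-980))) = -2319209/994700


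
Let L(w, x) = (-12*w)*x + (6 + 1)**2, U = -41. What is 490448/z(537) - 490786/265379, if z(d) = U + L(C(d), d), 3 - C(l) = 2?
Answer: -33328324622/426994811 ≈ -78.053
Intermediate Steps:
C(l) = 1 (C(l) = 3 - 1*2 = 3 - 2 = 1)
L(w, x) = 49 - 12*w*x (L(w, x) = -12*w*x + 7**2 = -12*w*x + 49 = 49 - 12*w*x)
z(d) = 8 - 12*d (z(d) = -41 + (49 - 12*1*d) = -41 + (49 - 12*d) = 8 - 12*d)
490448/z(537) - 490786/265379 = 490448/(8 - 12*537) - 490786/265379 = 490448/(8 - 6444) - 490786*1/265379 = 490448/(-6436) - 490786/265379 = 490448*(-1/6436) - 490786/265379 = -122612/1609 - 490786/265379 = -33328324622/426994811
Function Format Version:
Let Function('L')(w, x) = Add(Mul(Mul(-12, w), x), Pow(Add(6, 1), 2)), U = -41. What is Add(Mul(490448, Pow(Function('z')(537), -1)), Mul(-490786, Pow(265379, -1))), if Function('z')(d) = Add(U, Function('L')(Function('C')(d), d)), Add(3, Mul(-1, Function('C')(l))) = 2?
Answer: Rational(-33328324622, 426994811) ≈ -78.053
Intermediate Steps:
Function('C')(l) = 1 (Function('C')(l) = Add(3, Mul(-1, 2)) = Add(3, -2) = 1)
Function('L')(w, x) = Add(49, Mul(-12, w, x)) (Function('L')(w, x) = Add(Mul(-12, w, x), Pow(7, 2)) = Add(Mul(-12, w, x), 49) = Add(49, Mul(-12, w, x)))
Function('z')(d) = Add(8, Mul(-12, d)) (Function('z')(d) = Add(-41, Add(49, Mul(-12, 1, d))) = Add(-41, Add(49, Mul(-12, d))) = Add(8, Mul(-12, d)))
Add(Mul(490448, Pow(Function('z')(537), -1)), Mul(-490786, Pow(265379, -1))) = Add(Mul(490448, Pow(Add(8, Mul(-12, 537)), -1)), Mul(-490786, Pow(265379, -1))) = Add(Mul(490448, Pow(Add(8, -6444), -1)), Mul(-490786, Rational(1, 265379))) = Add(Mul(490448, Pow(-6436, -1)), Rational(-490786, 265379)) = Add(Mul(490448, Rational(-1, 6436)), Rational(-490786, 265379)) = Add(Rational(-122612, 1609), Rational(-490786, 265379)) = Rational(-33328324622, 426994811)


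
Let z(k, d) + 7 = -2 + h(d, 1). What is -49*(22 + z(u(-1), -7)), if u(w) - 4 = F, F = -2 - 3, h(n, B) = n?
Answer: -294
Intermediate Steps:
F = -5
u(w) = -1 (u(w) = 4 - 5 = -1)
z(k, d) = -9 + d (z(k, d) = -7 + (-2 + d) = -9 + d)
-49*(22 + z(u(-1), -7)) = -49*(22 + (-9 - 7)) = -49*(22 - 16) = -49*6 = -294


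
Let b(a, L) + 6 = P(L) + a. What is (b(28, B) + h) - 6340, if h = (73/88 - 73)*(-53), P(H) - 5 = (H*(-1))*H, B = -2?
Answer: -219293/88 ≈ -2492.0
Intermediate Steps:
P(H) = 5 - H² (P(H) = 5 + (H*(-1))*H = 5 + (-H)*H = 5 - H²)
b(a, L) = -1 + a - L² (b(a, L) = -6 + ((5 - L²) + a) = -6 + (5 + a - L²) = -1 + a - L²)
h = 336603/88 (h = (73*(1/88) - 73)*(-53) = (73/88 - 73)*(-53) = -6351/88*(-53) = 336603/88 ≈ 3825.0)
(b(28, B) + h) - 6340 = ((-1 + 28 - 1*(-2)²) + 336603/88) - 6340 = ((-1 + 28 - 1*4) + 336603/88) - 6340 = ((-1 + 28 - 4) + 336603/88) - 6340 = (23 + 336603/88) - 6340 = 338627/88 - 6340 = -219293/88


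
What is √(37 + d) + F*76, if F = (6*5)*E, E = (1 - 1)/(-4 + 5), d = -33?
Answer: 2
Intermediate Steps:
E = 0 (E = 0/1 = 0*1 = 0)
F = 0 (F = (6*5)*0 = 30*0 = 0)
√(37 + d) + F*76 = √(37 - 33) + 0*76 = √4 + 0 = 2 + 0 = 2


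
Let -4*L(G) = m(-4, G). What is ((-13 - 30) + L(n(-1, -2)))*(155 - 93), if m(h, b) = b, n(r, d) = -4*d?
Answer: -2790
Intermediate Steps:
L(G) = -G/4
((-13 - 30) + L(n(-1, -2)))*(155 - 93) = ((-13 - 30) - (-1)*(-2))*(155 - 93) = (-43 - ¼*8)*62 = (-43 - 2)*62 = -45*62 = -2790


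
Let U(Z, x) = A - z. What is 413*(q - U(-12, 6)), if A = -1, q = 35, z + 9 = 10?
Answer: 15281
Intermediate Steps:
z = 1 (z = -9 + 10 = 1)
U(Z, x) = -2 (U(Z, x) = -1 - 1*1 = -1 - 1 = -2)
413*(q - U(-12, 6)) = 413*(35 - 1*(-2)) = 413*(35 + 2) = 413*37 = 15281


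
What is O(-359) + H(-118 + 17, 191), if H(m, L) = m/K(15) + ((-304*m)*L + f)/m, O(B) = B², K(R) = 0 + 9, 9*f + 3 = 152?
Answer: 7151367/101 ≈ 70806.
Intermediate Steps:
f = 149/9 (f = -⅓ + (⅑)*152 = -⅓ + 152/9 = 149/9 ≈ 16.556)
K(R) = 9
H(m, L) = m/9 + (149/9 - 304*L*m)/m (H(m, L) = m/9 + ((-304*m)*L + 149/9)/m = m*(⅑) + (-304*L*m + 149/9)/m = m/9 + (149/9 - 304*L*m)/m)
O(-359) + H(-118 + 17, 191) = (-359)² + (149 + (-118 + 17)*((-118 + 17) - 2736*191))/(9*(-118 + 17)) = 128881 + (⅑)*(149 - 101*(-101 - 522576))/(-101) = 128881 + (⅑)*(-1/101)*(149 - 101*(-522677)) = 128881 + (⅑)*(-1/101)*(149 + 52790377) = 128881 + (⅑)*(-1/101)*52790526 = 128881 - 5865614/101 = 7151367/101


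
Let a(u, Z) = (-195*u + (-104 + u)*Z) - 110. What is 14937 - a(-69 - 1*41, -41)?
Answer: -15177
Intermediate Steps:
a(u, Z) = -110 - 195*u + Z*(-104 + u) (a(u, Z) = (-195*u + Z*(-104 + u)) - 110 = -110 - 195*u + Z*(-104 + u))
14937 - a(-69 - 1*41, -41) = 14937 - (-110 - 195*(-69 - 1*41) - 104*(-41) - 41*(-69 - 1*41)) = 14937 - (-110 - 195*(-69 - 41) + 4264 - 41*(-69 - 41)) = 14937 - (-110 - 195*(-110) + 4264 - 41*(-110)) = 14937 - (-110 + 21450 + 4264 + 4510) = 14937 - 1*30114 = 14937 - 30114 = -15177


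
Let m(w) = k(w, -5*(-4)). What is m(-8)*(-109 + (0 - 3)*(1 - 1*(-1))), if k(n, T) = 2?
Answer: -230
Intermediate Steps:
m(w) = 2
m(-8)*(-109 + (0 - 3)*(1 - 1*(-1))) = 2*(-109 + (0 - 3)*(1 - 1*(-1))) = 2*(-109 - 3*(1 + 1)) = 2*(-109 - 3*2) = 2*(-109 - 6) = 2*(-115) = -230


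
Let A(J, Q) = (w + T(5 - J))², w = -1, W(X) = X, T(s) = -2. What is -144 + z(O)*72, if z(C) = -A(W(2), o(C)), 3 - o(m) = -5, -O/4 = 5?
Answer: -792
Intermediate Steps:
O = -20 (O = -4*5 = -20)
o(m) = 8 (o(m) = 3 - 1*(-5) = 3 + 5 = 8)
A(J, Q) = 9 (A(J, Q) = (-1 - 2)² = (-3)² = 9)
z(C) = -9 (z(C) = -1*9 = -9)
-144 + z(O)*72 = -144 - 9*72 = -144 - 648 = -792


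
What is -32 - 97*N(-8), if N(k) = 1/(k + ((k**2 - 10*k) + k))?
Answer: -4193/128 ≈ -32.758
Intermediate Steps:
N(k) = 1/(k**2 - 8*k) (N(k) = 1/(k + (k**2 - 9*k)) = 1/(k**2 - 8*k))
-32 - 97*N(-8) = -32 - 97/((-8)*(-8 - 8)) = -32 - (-97)/(8*(-16)) = -32 - (-97)*(-1)/(8*16) = -32 - 97*1/128 = -32 - 97/128 = -4193/128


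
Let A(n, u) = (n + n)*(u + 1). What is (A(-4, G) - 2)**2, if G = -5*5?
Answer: 36100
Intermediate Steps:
G = -25
A(n, u) = 2*n*(1 + u) (A(n, u) = (2*n)*(1 + u) = 2*n*(1 + u))
(A(-4, G) - 2)**2 = (2*(-4)*(1 - 25) - 2)**2 = (2*(-4)*(-24) - 2)**2 = (192 - 2)**2 = 190**2 = 36100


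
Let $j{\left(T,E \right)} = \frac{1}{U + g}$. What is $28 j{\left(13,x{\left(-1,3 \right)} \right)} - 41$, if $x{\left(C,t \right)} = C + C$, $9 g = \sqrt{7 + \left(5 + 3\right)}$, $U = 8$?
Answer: $- \frac{64595}{1723} - \frac{84 \sqrt{15}}{1723} \approx -37.679$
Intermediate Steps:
$g = \frac{\sqrt{15}}{9}$ ($g = \frac{\sqrt{7 + \left(5 + 3\right)}}{9} = \frac{\sqrt{7 + 8}}{9} = \frac{\sqrt{15}}{9} \approx 0.43033$)
$x{\left(C,t \right)} = 2 C$
$j{\left(T,E \right)} = \frac{1}{8 + \frac{\sqrt{15}}{9}}$
$28 j{\left(13,x{\left(-1,3 \right)} \right)} - 41 = 28 \left(\frac{216}{1723} - \frac{3 \sqrt{15}}{1723}\right) - 41 = \left(\frac{6048}{1723} - \frac{84 \sqrt{15}}{1723}\right) - 41 = - \frac{64595}{1723} - \frac{84 \sqrt{15}}{1723}$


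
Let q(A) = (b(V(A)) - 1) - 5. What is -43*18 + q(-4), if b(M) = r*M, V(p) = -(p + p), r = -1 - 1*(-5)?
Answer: -748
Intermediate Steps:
r = 4 (r = -1 + 5 = 4)
V(p) = -2*p
b(M) = 4*M
q(A) = -6 - 8*A (q(A) = (4*(-2*A) - 1) - 5 = (-8*A - 1) - 5 = (-1 - 8*A) - 5 = -6 - 8*A)
-43*18 + q(-4) = -43*18 + (-6 - 8*(-4)) = -774 + (-6 + 32) = -774 + 26 = -748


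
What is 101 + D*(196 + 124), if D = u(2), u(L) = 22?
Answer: 7141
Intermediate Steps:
D = 22
101 + D*(196 + 124) = 101 + 22*(196 + 124) = 101 + 22*320 = 101 + 7040 = 7141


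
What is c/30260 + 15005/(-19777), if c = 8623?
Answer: -283514229/598452020 ≈ -0.47375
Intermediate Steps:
c/30260 + 15005/(-19777) = 8623/30260 + 15005/(-19777) = 8623*(1/30260) + 15005*(-1/19777) = 8623/30260 - 15005/19777 = -283514229/598452020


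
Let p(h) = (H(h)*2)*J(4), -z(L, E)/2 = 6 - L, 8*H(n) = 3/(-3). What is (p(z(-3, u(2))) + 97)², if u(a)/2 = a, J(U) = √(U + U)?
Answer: (194 - √2)²/4 ≈ 9272.3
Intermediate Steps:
J(U) = √2*√U (J(U) = √(2*U) = √2*√U)
H(n) = -⅛ (H(n) = (3/(-3))/8 = (3*(-⅓))/8 = (⅛)*(-1) = -⅛)
u(a) = 2*a
z(L, E) = -12 + 2*L (z(L, E) = -2*(6 - L) = -12 + 2*L)
p(h) = -√2/2 (p(h) = (-⅛*2)*(√2*√4) = -√2*2/4 = -√2/2)
(p(z(-3, u(2))) + 97)² = (-√2/2 + 97)² = (97 - √2/2)²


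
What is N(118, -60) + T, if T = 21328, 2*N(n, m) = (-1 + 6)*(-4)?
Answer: 21318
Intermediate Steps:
N(n, m) = -10 (N(n, m) = ((-1 + 6)*(-4))/2 = (5*(-4))/2 = (1/2)*(-20) = -10)
N(118, -60) + T = -10 + 21328 = 21318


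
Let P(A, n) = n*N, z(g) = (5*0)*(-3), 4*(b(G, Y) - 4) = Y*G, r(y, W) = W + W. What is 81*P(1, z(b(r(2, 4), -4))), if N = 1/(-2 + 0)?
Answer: 0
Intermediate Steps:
N = -½ (N = 1/(-2) = -½ ≈ -0.50000)
r(y, W) = 2*W
b(G, Y) = 4 + G*Y/4 (b(G, Y) = 4 + (Y*G)/4 = 4 + (G*Y)/4 = 4 + G*Y/4)
z(g) = 0 (z(g) = 0*(-3) = 0)
P(A, n) = -n/2 (P(A, n) = n*(-½) = -n/2)
81*P(1, z(b(r(2, 4), -4))) = 81*(-½*0) = 81*0 = 0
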